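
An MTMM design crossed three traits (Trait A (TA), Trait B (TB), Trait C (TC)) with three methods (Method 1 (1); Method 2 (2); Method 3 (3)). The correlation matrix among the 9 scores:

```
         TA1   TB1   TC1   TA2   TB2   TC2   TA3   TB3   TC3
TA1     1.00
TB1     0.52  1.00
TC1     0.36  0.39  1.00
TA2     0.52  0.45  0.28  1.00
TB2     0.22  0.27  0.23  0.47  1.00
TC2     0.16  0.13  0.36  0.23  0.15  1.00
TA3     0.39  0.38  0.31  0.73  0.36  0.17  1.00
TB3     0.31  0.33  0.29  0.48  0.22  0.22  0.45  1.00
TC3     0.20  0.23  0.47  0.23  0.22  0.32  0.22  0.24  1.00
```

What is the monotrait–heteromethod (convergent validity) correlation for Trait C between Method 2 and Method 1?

0.36

Same trait (TC), different methods: r(TC2, TC1) = 0.36.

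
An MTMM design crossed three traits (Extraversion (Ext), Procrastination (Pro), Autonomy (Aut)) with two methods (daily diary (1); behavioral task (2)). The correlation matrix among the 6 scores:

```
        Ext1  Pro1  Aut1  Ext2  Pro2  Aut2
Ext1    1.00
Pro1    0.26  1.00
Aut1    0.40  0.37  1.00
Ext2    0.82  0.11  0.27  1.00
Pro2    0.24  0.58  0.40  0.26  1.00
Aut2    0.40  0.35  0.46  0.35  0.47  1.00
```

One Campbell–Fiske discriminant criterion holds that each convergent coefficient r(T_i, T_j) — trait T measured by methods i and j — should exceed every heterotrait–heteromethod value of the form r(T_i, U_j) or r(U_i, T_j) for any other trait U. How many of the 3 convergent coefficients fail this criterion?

0

Checking each validity diagonal entry against its comparison values:
Ext (methods 1·2): 0.82 vs {0.24, 0.11, 0.40, 0.27} → pass.
Pro (methods 1·2): 0.58 vs {0.11, 0.24, 0.35, 0.40} → pass.
Aut (methods 1·2): 0.46 vs {0.27, 0.40, 0.40, 0.35} → pass.
0 of 3 fail.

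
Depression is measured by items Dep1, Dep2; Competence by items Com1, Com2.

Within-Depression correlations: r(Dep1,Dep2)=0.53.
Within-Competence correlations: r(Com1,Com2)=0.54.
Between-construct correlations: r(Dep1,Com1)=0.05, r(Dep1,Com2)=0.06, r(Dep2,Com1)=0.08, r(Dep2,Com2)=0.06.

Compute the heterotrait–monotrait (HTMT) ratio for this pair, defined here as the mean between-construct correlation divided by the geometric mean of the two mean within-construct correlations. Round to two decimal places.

0.12

Mean between = 0.25/4 = 0.0625.
Mean within-Dep = 0.53/1 = 0.5300; mean within-Com = 0.54/1 = 0.5400.
Geometric mean = √(0.5300 × 0.5400) = 0.5350.
HTMT = 0.0625 / 0.5350 = 0.12.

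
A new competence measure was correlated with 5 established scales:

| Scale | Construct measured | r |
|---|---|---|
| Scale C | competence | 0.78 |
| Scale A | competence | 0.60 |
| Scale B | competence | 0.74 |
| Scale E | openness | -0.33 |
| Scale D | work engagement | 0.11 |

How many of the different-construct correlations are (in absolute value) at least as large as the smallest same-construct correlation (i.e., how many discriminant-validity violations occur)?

Convergent (same construct = competence): Scale C, Scale A, Scale B.
Smallest convergent = 0.60. Discriminant |r|: 0.33, 0.11; count ≥ 0.60 → 0.

0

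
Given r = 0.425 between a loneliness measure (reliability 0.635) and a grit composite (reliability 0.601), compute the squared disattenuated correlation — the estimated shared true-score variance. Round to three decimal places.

Disattenuated r = 0.425 / √(0.635 × 0.601) = 0.425 / 0.6178 = 0.6879.
Shared true-score variance = 0.6879² = 0.4732 ≈ 0.473.

0.473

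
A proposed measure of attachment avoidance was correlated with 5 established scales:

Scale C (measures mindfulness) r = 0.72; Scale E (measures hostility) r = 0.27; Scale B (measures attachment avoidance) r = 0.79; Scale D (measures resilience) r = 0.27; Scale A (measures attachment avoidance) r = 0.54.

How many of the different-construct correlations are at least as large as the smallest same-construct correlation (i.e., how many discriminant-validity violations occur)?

Convergent (same construct = attachment avoidance): Scale B, Scale A.
Smallest convergent = 0.54. Discriminant values: 0.72, 0.27, 0.27; count ≥ 0.54 → 1.

1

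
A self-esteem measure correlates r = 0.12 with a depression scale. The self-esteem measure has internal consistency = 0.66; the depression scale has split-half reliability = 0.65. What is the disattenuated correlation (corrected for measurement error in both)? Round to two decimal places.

0.18

r_true = r_obs / √(r_xx · r_yy) = 0.12 / √(0.66 × 0.65) = 0.12 / √0.4290 = 0.12 / 0.6550 ≈ 0.18.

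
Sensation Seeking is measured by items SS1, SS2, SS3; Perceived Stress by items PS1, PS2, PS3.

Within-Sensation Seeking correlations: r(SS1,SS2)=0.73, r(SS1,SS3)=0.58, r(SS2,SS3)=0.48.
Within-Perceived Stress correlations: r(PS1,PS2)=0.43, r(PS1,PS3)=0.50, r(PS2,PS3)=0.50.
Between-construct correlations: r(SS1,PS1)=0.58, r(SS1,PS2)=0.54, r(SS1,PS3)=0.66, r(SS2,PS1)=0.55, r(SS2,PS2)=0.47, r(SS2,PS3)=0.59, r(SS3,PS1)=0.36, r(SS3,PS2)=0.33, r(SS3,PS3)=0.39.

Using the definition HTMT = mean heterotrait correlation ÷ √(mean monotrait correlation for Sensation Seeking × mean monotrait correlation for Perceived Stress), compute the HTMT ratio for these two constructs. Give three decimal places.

Mean between = 4.47/9 = 0.4967.
Mean within-SS = 1.79/3 = 0.5967; mean within-PS = 1.43/3 = 0.4767.
Geometric mean = √(0.5967 × 0.4767) = 0.5333.
HTMT = 0.4967 / 0.5333 = 0.931.

0.931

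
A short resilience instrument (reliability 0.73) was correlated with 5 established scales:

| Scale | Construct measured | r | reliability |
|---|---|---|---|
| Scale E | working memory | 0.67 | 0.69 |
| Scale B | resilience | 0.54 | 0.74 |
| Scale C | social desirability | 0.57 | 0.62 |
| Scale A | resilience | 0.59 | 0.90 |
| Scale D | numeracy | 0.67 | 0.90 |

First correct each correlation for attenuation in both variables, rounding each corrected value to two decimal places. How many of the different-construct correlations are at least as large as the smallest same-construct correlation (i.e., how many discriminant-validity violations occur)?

Disattenuated r (r / √(r_scale · r_new)):
  Scale E (disc): 0.67 / √(0.69·0.73) = 0.94
  Scale B (conv): 0.54 / √(0.74·0.73) = 0.73
  Scale C (disc): 0.57 / √(0.62·0.73) = 0.85
  Scale A (conv): 0.59 / √(0.90·0.73) = 0.73
  Scale D (disc): 0.67 / √(0.90·0.73) = 0.83
Smallest convergent = 0.73. Discriminant values: 0.94, 0.85, 0.83; count ≥ 0.73 → 3.

3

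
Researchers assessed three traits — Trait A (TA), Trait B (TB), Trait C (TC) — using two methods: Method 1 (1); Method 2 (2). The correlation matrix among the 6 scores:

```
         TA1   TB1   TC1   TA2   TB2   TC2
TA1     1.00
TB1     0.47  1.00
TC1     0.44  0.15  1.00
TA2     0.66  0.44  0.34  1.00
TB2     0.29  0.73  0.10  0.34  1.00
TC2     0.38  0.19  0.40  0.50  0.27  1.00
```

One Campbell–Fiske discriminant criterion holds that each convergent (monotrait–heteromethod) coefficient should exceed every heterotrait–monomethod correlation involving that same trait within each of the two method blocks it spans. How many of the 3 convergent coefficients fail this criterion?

Convergent coefficients and their comparison sets:
TA (methods 1·2): 0.66 vs {0.47, 0.34, 0.44, 0.50} → pass.
TB (methods 1·2): 0.73 vs {0.47, 0.34, 0.15, 0.27} → pass.
TC (methods 1·2): 0.40 vs {0.44, 0.50, 0.15, 0.27} → fail.
1 of 3 fail.

1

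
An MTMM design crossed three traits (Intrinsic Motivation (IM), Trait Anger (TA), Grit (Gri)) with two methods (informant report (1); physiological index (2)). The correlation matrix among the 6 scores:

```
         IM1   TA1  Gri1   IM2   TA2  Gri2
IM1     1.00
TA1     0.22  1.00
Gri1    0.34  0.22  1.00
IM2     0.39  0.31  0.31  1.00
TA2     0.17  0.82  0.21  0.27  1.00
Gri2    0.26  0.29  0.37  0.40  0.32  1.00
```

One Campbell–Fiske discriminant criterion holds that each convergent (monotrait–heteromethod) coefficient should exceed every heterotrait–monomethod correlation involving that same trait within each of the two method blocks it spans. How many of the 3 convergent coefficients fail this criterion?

Each convergent coefficient versus the relevant comparison correlations:
IM (methods 1·2): 0.39 vs {0.22, 0.27, 0.34, 0.40} → fail.
TA (methods 1·2): 0.82 vs {0.22, 0.27, 0.22, 0.32} → pass.
Gri (methods 1·2): 0.37 vs {0.34, 0.40, 0.22, 0.32} → fail.
2 of 3 fail.

2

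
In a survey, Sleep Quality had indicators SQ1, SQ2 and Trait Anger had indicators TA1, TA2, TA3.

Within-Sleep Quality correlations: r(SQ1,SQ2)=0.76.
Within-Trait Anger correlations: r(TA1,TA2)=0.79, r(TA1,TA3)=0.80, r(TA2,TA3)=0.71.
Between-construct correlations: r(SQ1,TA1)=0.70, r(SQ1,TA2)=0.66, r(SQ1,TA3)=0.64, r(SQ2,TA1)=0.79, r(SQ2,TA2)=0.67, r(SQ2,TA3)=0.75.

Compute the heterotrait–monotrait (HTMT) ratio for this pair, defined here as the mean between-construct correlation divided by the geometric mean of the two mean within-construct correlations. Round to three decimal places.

Mean heterotrait r = 4.21/6 = 0.7017.
Mean within-SQ = 0.76/1 = 0.7600; mean within-TA = 2.30/3 = 0.7667.
Geometric mean = √(0.7600 × 0.7667) = 0.7633.
HTMT = 0.7017 / 0.7633 = 0.919.

0.919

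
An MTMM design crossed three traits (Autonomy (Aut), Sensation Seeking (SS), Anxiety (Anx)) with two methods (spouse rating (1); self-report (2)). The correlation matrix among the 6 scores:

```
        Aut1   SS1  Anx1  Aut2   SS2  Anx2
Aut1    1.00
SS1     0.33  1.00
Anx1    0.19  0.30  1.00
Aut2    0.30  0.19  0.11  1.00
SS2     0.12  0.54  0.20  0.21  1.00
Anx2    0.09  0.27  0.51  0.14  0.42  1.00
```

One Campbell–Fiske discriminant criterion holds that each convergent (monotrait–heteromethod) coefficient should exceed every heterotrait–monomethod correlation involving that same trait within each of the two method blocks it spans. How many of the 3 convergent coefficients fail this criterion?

1

Convergent coefficients and their comparison sets:
Aut (methods 1·2): 0.30 vs {0.33, 0.21, 0.19, 0.14} → fail.
SS (methods 1·2): 0.54 vs {0.33, 0.21, 0.30, 0.42} → pass.
Anx (methods 1·2): 0.51 vs {0.19, 0.14, 0.30, 0.42} → pass.
1 of 3 fail.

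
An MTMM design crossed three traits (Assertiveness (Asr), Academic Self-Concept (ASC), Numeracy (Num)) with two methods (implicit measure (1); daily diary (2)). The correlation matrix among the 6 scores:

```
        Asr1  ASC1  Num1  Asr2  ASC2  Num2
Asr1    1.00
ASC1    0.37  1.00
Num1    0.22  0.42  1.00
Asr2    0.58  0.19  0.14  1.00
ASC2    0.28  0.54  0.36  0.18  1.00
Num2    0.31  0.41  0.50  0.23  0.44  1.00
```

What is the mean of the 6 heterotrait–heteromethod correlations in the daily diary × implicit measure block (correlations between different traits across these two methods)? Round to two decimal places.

HTHM values (method 2 × method 1): 0.19, 0.14, 0.28, 0.36, 0.31, 0.41; mean = 1.69/6 = 0.28.

0.28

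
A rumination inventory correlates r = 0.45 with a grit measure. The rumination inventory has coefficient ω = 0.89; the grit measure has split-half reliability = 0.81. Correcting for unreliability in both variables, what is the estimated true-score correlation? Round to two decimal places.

r_true = r_obs / √(r_xx · r_yy) = 0.45 / √(0.89 × 0.81) = 0.45 / √0.7209 = 0.45 / 0.8491 ≈ 0.53.

0.53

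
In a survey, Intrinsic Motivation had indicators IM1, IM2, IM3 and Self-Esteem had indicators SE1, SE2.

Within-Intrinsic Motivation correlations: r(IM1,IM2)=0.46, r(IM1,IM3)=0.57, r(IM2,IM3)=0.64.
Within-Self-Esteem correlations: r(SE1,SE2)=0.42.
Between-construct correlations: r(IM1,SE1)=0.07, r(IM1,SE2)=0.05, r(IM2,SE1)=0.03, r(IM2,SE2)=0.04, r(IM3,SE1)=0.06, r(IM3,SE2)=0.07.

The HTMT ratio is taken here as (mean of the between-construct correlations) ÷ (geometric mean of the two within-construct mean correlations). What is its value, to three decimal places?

0.110

Mean between = 0.32/6 = 0.0533.
Mean within-IM = 1.67/3 = 0.5567; mean within-SE = 0.42/1 = 0.4200.
Geometric mean = √(0.5567 × 0.4200) = 0.4835.
HTMT = 0.0533 / 0.4835 = 0.110.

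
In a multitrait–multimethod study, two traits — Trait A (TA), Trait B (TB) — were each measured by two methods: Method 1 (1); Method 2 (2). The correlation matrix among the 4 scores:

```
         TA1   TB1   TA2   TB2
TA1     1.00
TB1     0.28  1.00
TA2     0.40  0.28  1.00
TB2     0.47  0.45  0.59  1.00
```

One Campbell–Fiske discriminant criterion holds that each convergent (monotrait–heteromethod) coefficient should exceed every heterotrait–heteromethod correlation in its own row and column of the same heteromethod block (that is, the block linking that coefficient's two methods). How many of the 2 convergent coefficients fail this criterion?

2

Checking each validity diagonal entry against its comparison values:
TA (methods 1·2): 0.40 vs {0.47, 0.28} → fail.
TB (methods 1·2): 0.45 vs {0.28, 0.47} → fail.
2 of 2 fail.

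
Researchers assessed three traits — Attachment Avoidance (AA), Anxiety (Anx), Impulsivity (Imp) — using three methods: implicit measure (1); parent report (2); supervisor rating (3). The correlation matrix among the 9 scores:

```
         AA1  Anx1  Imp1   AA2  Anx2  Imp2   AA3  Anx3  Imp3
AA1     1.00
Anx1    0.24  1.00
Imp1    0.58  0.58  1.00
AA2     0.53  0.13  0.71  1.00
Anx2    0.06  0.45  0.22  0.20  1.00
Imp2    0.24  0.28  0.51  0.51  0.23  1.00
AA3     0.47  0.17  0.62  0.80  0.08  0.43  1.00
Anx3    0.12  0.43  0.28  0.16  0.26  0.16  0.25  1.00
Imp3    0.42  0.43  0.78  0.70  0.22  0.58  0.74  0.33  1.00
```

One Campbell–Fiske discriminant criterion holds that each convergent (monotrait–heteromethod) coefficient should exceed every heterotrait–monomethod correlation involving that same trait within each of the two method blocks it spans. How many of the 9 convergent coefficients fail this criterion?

Convergent coefficients and their comparison sets:
AA (methods 1·2): 0.53 vs {0.24, 0.20, 0.58, 0.51} → fail.
AA (methods 1·3): 0.47 vs {0.24, 0.25, 0.58, 0.74} → fail.
AA (methods 2·3): 0.80 vs {0.20, 0.25, 0.51, 0.74} → pass.
Anx (methods 1·2): 0.45 vs {0.24, 0.20, 0.58, 0.23} → fail.
Anx (methods 1·3): 0.43 vs {0.24, 0.25, 0.58, 0.33} → fail.
Anx (methods 2·3): 0.26 vs {0.20, 0.25, 0.23, 0.33} → fail.
Imp (methods 1·2): 0.51 vs {0.58, 0.51, 0.58, 0.23} → fail.
Imp (methods 1·3): 0.78 vs {0.58, 0.74, 0.58, 0.33} → pass.
Imp (methods 2·3): 0.58 vs {0.51, 0.74, 0.23, 0.33} → fail.
7 of 9 fail.

7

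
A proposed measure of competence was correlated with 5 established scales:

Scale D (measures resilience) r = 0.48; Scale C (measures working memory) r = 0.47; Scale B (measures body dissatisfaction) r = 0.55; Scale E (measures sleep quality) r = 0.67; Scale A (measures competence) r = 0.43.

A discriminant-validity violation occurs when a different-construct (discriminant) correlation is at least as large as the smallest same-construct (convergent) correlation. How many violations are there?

4

Convergent (same construct = competence): Scale A.
Smallest convergent = 0.43. Discriminant values: 0.48, 0.47, 0.55, 0.67; count ≥ 0.43 → 4.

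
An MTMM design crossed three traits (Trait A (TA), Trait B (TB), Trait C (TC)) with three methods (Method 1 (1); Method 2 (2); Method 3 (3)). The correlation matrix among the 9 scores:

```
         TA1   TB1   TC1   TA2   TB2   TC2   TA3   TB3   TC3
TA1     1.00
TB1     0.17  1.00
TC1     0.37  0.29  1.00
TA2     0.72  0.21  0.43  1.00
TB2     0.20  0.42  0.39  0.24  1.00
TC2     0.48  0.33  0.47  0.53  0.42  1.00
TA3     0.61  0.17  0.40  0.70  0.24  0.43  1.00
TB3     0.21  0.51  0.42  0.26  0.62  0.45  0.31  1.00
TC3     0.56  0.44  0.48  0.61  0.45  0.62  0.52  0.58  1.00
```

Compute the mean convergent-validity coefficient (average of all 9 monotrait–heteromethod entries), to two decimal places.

0.57

Convergent values: 0.72, 0.61, 0.70, 0.42, 0.51, 0.62, 0.47, 0.48, 0.62; mean = 5.15/9 = 0.57.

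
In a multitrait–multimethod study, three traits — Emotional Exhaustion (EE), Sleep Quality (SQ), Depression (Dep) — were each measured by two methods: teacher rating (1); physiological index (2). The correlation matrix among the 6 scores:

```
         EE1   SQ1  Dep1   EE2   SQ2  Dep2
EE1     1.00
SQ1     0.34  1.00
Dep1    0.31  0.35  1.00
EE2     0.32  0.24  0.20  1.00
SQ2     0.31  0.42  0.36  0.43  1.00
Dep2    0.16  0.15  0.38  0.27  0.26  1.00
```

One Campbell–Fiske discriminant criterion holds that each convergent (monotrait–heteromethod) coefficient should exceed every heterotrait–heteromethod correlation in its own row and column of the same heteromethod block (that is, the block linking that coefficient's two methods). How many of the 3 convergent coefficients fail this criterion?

Convergent coefficients and their comparison sets:
EE (methods 1·2): 0.32 vs {0.31, 0.24, 0.16, 0.20} → pass.
SQ (methods 1·2): 0.42 vs {0.24, 0.31, 0.15, 0.36} → pass.
Dep (methods 1·2): 0.38 vs {0.20, 0.16, 0.36, 0.15} → pass.
0 of 3 fail.

0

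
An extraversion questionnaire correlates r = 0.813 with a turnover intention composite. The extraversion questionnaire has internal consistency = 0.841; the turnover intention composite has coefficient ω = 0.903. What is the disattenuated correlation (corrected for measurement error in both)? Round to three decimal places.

0.933

r_true = r_obs / √(r_xx · r_yy) = 0.813 / √(0.841 × 0.903) = 0.813 / √0.759423 = 0.813 / 0.8714 ≈ 0.933.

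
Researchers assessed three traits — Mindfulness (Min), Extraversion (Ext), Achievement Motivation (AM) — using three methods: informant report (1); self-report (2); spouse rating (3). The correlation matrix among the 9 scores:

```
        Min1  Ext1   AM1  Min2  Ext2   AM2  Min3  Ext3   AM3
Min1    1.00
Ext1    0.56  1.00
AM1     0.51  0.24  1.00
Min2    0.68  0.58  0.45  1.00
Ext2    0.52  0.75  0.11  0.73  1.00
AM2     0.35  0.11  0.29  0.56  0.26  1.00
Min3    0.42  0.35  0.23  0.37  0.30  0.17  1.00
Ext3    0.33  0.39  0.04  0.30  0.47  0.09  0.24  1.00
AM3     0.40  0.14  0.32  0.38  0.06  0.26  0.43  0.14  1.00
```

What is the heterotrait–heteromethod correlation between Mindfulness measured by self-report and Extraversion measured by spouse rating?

0.30

Different traits and methods: r(Min2, Ext3) = 0.30.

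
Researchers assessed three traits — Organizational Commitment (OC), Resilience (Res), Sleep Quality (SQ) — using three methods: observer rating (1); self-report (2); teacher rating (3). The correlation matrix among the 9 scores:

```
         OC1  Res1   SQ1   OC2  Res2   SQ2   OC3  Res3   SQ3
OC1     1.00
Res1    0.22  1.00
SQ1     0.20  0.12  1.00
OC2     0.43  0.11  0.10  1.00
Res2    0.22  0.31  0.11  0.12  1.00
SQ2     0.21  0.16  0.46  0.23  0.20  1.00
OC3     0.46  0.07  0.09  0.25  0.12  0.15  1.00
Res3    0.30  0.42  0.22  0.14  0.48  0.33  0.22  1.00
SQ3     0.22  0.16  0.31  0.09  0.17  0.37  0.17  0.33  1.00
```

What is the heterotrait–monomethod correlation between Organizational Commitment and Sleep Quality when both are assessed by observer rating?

Different traits, same method: r(OC1, SQ1) = 0.20.

0.20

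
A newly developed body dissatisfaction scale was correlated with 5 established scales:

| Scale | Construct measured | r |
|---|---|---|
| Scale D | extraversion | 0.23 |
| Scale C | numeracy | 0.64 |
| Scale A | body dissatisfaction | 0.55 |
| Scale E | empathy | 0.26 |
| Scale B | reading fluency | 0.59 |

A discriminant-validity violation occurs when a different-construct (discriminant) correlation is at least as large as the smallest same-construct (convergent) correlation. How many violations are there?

Convergent (same construct = body dissatisfaction): Scale A.
Smallest convergent = 0.55. Discriminant values: 0.23, 0.64, 0.26, 0.59; count ≥ 0.55 → 2.

2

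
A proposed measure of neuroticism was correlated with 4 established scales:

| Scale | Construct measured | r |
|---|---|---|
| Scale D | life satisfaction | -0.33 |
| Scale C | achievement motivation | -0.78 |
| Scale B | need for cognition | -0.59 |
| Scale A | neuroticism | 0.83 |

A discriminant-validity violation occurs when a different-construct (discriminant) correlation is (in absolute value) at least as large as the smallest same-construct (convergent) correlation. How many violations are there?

0

Convergent (same construct = neuroticism): Scale A.
Smallest convergent = 0.83. Discriminant |r|: 0.33, 0.78, 0.59; count ≥ 0.83 → 0.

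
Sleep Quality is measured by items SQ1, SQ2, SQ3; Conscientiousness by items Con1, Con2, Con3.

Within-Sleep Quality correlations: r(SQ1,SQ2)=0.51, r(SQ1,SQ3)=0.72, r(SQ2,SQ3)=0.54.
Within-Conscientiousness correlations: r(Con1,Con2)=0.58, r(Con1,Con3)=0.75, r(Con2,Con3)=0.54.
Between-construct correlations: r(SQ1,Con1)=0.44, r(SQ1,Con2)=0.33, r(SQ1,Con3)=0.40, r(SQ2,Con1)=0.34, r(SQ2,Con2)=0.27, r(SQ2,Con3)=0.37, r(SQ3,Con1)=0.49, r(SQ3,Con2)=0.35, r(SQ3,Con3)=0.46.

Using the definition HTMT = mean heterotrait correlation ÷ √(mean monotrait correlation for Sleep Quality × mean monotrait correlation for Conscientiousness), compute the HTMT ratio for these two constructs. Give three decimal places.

0.632

Mean between = 3.45/9 = 0.3833.
Mean within-SQ = 1.77/3 = 0.5900; mean within-Con = 1.87/3 = 0.6233.
Geometric mean = √(0.5900 × 0.6233) = 0.6064.
HTMT = 0.3833 / 0.6064 = 0.632.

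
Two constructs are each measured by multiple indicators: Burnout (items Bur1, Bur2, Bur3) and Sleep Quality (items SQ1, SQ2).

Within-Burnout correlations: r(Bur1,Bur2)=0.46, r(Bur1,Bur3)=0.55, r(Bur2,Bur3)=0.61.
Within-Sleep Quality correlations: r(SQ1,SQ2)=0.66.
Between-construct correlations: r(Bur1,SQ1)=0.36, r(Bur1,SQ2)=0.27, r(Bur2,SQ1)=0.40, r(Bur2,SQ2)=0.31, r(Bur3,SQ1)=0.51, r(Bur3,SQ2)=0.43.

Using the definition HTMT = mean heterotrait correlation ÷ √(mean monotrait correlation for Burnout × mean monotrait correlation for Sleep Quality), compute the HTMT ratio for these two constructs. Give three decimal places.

Mean heterotrait r = 2.28/6 = 0.3800.
Mean within-Bur = 1.62/3 = 0.5400; mean within-SQ = 0.66/1 = 0.6600.
Geometric mean = √(0.5400 × 0.6600) = 0.5970.
HTMT = 0.3800 / 0.5970 = 0.637.

0.637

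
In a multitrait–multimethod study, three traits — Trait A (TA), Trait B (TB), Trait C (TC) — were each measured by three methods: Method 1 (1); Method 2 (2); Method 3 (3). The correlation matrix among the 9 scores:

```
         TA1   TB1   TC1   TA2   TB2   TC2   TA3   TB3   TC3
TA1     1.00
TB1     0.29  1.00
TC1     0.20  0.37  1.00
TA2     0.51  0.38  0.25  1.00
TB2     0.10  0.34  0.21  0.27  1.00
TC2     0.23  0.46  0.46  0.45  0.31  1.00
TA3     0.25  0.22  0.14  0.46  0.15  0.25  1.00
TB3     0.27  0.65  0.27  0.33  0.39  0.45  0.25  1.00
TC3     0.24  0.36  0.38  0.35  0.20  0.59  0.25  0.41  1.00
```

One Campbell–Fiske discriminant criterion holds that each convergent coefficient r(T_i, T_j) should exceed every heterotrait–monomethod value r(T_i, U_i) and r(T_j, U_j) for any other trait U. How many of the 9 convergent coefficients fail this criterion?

4

Each convergent coefficient versus the relevant comparison correlations:
TA (methods 1·2): 0.51 vs {0.29, 0.27, 0.20, 0.45} → pass.
TA (methods 1·3): 0.25 vs {0.29, 0.25, 0.20, 0.25} → fail.
TA (methods 2·3): 0.46 vs {0.27, 0.25, 0.45, 0.25} → pass.
TB (methods 1·2): 0.34 vs {0.29, 0.27, 0.37, 0.31} → fail.
TB (methods 1·3): 0.65 vs {0.29, 0.25, 0.37, 0.41} → pass.
TB (methods 2·3): 0.39 vs {0.27, 0.25, 0.31, 0.41} → fail.
TC (methods 1·2): 0.46 vs {0.20, 0.45, 0.37, 0.31} → pass.
TC (methods 1·3): 0.38 vs {0.20, 0.25, 0.37, 0.41} → fail.
TC (methods 2·3): 0.59 vs {0.45, 0.25, 0.31, 0.41} → pass.
4 of 9 fail.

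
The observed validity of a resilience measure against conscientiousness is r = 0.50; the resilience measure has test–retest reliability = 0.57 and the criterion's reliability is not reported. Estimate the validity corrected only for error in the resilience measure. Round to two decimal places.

Single correction: r_c = r_obs / √r_xx = 0.50 / √0.57 = 0.50 / 0.7550 ≈ 0.66.

0.66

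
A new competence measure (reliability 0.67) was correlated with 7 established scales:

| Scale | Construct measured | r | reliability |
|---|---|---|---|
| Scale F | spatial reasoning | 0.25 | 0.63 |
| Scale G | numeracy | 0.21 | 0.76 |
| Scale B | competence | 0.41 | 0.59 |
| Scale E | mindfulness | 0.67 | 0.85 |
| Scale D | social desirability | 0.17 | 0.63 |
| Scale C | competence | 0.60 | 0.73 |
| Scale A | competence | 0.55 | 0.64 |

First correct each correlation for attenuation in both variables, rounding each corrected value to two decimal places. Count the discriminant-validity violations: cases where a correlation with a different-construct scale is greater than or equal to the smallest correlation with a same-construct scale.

1

Disattenuated r (r / √(r_scale · r_new)):
  Scale F (disc): 0.25 / √(0.63·0.67) = 0.38
  Scale G (disc): 0.21 / √(0.76·0.67) = 0.29
  Scale B (conv): 0.41 / √(0.59·0.67) = 0.65
  Scale E (disc): 0.67 / √(0.85·0.67) = 0.89
  Scale D (disc): 0.17 / √(0.63·0.67) = 0.26
  Scale C (conv): 0.60 / √(0.73·0.67) = 0.86
  Scale A (conv): 0.55 / √(0.64·0.67) = 0.84
Smallest convergent = 0.65. Discriminant values: 0.38, 0.29, 0.89, 0.26; count ≥ 0.65 → 1.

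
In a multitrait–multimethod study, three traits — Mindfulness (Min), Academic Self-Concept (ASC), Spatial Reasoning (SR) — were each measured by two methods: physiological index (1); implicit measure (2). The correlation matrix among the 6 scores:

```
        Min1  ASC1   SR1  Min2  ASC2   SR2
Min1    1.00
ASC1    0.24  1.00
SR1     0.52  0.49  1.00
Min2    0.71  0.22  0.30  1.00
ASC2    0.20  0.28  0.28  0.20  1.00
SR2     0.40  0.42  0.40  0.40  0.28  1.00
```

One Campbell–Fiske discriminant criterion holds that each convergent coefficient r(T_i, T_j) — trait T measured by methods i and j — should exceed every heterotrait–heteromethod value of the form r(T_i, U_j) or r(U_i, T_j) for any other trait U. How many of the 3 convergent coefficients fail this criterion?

2

Each convergent coefficient versus the relevant comparison correlations:
Min (methods 1·2): 0.71 vs {0.20, 0.22, 0.40, 0.30} → pass.
ASC (methods 1·2): 0.28 vs {0.22, 0.20, 0.42, 0.28} → fail.
SR (methods 1·2): 0.40 vs {0.30, 0.40, 0.28, 0.42} → fail.
2 of 3 fail.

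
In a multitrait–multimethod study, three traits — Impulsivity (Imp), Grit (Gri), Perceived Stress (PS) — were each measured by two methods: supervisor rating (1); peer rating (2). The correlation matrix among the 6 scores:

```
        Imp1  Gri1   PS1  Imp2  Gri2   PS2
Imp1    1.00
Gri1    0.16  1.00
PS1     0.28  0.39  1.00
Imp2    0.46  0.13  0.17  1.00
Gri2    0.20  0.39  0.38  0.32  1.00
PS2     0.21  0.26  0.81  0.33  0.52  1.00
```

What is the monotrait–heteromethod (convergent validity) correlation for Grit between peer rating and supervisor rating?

0.39

Same trait (Gri), different methods: r(Gri2, Gri1) = 0.39.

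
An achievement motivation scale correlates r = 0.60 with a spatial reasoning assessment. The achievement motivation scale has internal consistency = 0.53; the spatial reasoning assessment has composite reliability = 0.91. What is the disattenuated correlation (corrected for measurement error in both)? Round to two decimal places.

r_true = r_obs / √(r_xx · r_yy) = 0.60 / √(0.53 × 0.91) = 0.60 / √0.4823 = 0.60 / 0.6945 ≈ 0.86.

0.86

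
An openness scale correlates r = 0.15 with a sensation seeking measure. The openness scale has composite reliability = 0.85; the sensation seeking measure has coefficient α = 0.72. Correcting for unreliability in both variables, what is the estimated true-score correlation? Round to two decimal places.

0.19

r_true = r_obs / √(r_xx · r_yy) = 0.15 / √(0.85 × 0.72) = 0.15 / √0.6120 = 0.15 / 0.7823 ≈ 0.19.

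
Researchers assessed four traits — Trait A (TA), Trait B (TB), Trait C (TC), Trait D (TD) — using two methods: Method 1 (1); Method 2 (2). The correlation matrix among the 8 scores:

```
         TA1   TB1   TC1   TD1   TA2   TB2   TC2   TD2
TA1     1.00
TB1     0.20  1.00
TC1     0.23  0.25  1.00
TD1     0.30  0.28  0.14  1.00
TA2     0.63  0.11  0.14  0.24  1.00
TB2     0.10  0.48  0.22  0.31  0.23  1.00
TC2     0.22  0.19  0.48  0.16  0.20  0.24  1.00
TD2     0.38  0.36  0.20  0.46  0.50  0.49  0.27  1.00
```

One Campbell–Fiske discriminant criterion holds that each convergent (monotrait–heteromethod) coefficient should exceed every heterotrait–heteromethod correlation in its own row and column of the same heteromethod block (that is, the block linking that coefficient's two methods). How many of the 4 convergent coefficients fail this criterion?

0

Convergent coefficients and their comparison sets:
TA (methods 1·2): 0.63 vs {0.10, 0.11, 0.22, 0.14, 0.38, 0.24} → pass.
TB (methods 1·2): 0.48 vs {0.11, 0.10, 0.19, 0.22, 0.36, 0.31} → pass.
TC (methods 1·2): 0.48 vs {0.14, 0.22, 0.22, 0.19, 0.20, 0.16} → pass.
TD (methods 1·2): 0.46 vs {0.24, 0.38, 0.31, 0.36, 0.16, 0.20} → pass.
0 of 4 fail.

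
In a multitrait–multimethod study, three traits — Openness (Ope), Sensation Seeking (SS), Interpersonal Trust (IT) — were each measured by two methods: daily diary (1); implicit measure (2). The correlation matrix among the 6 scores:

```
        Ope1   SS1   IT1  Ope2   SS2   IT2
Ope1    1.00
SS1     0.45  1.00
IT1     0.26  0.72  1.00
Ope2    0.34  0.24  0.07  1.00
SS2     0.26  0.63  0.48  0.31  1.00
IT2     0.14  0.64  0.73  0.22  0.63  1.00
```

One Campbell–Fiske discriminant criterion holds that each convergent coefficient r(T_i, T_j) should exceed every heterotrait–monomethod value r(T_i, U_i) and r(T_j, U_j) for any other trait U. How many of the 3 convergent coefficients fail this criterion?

Each convergent coefficient versus the relevant comparison correlations:
Ope (methods 1·2): 0.34 vs {0.45, 0.31, 0.26, 0.22} → fail.
SS (methods 1·2): 0.63 vs {0.45, 0.31, 0.72, 0.63} → fail.
IT (methods 1·2): 0.73 vs {0.26, 0.22, 0.72, 0.63} → pass.
2 of 3 fail.

2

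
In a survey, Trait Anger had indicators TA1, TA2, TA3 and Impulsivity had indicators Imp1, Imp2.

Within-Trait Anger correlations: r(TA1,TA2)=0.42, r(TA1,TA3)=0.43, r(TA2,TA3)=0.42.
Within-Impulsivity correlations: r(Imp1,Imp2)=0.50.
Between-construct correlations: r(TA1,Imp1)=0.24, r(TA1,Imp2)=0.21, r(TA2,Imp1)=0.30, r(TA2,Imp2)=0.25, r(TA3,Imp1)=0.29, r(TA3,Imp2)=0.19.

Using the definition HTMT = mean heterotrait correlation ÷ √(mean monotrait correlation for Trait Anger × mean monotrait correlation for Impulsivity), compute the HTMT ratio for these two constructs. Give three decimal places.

0.536

Mean heterotrait r = 1.48/6 = 0.2467.
Mean within-TA = 1.27/3 = 0.4233; mean within-Imp = 0.50/1 = 0.5000.
Geometric mean = √(0.4233 × 0.5000) = 0.4601.
HTMT = 0.2467 / 0.4601 = 0.536.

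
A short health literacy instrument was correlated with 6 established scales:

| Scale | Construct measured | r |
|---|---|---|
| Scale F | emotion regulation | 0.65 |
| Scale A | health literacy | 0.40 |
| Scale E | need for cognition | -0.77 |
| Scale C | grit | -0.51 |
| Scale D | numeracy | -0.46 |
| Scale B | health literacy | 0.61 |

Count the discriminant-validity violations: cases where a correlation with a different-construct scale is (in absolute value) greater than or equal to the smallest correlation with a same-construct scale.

Convergent (same construct = health literacy): Scale A, Scale B.
Smallest convergent = 0.40. Discriminant |r|: 0.65, 0.77, 0.51, 0.46; count ≥ 0.40 → 4.

4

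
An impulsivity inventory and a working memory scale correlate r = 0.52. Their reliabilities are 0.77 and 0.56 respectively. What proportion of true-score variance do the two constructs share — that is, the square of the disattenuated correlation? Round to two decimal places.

0.63

Disattenuated r = 0.52 / √(0.77 × 0.56) = 0.52 / 0.6567 = 0.7918.
Shared true-score variance = 0.7918² = 0.6269 ≈ 0.63.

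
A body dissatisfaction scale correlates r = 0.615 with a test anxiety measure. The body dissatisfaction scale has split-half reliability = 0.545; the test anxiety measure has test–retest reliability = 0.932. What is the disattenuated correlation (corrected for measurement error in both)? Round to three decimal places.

0.863

r_true = r_obs / √(r_xx · r_yy) = 0.615 / √(0.545 × 0.932) = 0.615 / √0.507940 = 0.615 / 0.7127 ≈ 0.863.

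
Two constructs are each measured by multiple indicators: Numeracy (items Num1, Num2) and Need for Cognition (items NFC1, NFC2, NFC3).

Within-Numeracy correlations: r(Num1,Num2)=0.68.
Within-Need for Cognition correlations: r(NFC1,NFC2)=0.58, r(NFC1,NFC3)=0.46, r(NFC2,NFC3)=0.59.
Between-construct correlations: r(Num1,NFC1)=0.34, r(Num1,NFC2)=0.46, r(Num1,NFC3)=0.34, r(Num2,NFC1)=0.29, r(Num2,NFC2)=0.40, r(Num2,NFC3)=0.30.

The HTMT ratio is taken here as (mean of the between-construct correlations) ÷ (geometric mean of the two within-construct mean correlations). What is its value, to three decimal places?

Mean heterotrait r = 2.13/6 = 0.3550.
Mean within-Num = 0.68/1 = 0.6800; mean within-NFC = 1.63/3 = 0.5433.
Geometric mean = √(0.6800 × 0.5433) = 0.6078.
HTMT = 0.3550 / 0.6078 = 0.584.

0.584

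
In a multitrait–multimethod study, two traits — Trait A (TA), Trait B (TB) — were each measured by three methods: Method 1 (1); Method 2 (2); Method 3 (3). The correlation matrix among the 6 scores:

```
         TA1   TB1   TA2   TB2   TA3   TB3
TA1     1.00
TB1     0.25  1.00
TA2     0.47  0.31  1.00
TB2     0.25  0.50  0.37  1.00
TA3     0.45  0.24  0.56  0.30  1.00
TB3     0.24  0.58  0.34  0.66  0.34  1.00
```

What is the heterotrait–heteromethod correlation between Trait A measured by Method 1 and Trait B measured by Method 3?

0.24

Different traits and methods: r(TA1, TB3) = 0.24.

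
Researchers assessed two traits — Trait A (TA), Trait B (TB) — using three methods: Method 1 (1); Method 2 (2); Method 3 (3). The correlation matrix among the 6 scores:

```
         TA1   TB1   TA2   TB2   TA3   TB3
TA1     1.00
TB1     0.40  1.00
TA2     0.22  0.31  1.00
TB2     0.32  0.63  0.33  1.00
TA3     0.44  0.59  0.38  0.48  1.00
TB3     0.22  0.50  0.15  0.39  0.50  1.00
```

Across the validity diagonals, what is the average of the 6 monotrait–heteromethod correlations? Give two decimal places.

0.43

Convergent values: 0.22, 0.44, 0.38, 0.63, 0.50, 0.39; mean = 2.56/6 = 0.43.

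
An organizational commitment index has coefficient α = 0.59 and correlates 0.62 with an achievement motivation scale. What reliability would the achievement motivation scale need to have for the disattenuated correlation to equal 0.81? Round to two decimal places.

0.99

r_true = r_obs / √(r_xx · r_yy) ⇒ 0.81 = 0.62 / √(0.59 · r_yy).
√(0.59 · r_yy) = 0.62 / 0.81 = 0.7654; 0.59 · r_yy = 0.5858; r_yy = 0.5858 / 0.59 ≈ 0.99.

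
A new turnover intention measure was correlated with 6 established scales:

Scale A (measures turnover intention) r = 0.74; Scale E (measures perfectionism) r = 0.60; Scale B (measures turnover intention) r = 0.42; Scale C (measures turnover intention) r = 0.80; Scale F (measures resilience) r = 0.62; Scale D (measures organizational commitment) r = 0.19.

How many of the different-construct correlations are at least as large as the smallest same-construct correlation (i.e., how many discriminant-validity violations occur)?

Convergent (same construct = turnover intention): Scale A, Scale B, Scale C.
Smallest convergent = 0.42. Discriminant values: 0.60, 0.62, 0.19; count ≥ 0.42 → 2.

2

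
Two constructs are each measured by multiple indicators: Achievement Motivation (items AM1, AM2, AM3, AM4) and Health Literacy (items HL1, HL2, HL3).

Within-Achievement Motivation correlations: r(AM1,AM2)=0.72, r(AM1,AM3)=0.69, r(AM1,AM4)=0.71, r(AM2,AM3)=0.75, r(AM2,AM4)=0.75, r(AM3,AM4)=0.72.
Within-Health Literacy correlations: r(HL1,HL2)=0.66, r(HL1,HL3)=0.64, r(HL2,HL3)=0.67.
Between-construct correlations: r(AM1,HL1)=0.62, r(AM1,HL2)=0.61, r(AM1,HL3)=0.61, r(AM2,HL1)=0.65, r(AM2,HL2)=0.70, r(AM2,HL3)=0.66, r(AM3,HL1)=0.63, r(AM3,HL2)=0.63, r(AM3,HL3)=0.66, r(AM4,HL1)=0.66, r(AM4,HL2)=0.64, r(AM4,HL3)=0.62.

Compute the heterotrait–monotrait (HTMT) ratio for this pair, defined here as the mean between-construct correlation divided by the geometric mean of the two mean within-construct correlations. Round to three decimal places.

0.930

Mean between = 7.69/12 = 0.6408.
Mean within-AM = 4.34/6 = 0.7233; mean within-HL = 1.97/3 = 0.6567.
Geometric mean = √(0.7233 × 0.6567) = 0.6892.
HTMT = 0.6408 / 0.6892 = 0.930.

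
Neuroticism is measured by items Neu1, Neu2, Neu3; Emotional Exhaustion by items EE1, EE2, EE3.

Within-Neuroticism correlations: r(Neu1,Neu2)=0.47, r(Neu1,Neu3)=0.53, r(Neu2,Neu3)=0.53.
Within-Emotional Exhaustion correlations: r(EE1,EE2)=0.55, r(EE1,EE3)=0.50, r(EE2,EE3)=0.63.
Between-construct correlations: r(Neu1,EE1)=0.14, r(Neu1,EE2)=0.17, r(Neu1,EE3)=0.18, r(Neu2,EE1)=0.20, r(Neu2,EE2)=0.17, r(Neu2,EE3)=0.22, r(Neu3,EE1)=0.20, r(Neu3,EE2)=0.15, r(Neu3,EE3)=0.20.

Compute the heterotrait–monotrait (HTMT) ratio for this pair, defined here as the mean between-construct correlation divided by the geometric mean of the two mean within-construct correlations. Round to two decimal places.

Mean heterotrait r = 1.63/9 = 0.1811.
Mean within-Neu = 1.53/3 = 0.5100; mean within-EE = 1.68/3 = 0.5600.
Geometric mean = √(0.5100 × 0.5600) = 0.5344.
HTMT = 0.1811 / 0.5344 = 0.34.

0.34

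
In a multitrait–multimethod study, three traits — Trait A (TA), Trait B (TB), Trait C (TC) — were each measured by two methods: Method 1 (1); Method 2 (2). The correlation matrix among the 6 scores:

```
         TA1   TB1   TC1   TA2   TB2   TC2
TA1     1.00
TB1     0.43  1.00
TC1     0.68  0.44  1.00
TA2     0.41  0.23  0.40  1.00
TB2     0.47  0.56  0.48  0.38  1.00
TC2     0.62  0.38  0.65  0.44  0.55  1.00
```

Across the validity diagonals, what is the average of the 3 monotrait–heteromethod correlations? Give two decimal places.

0.54

Convergent values: 0.41, 0.56, 0.65; mean = 1.62/3 = 0.54.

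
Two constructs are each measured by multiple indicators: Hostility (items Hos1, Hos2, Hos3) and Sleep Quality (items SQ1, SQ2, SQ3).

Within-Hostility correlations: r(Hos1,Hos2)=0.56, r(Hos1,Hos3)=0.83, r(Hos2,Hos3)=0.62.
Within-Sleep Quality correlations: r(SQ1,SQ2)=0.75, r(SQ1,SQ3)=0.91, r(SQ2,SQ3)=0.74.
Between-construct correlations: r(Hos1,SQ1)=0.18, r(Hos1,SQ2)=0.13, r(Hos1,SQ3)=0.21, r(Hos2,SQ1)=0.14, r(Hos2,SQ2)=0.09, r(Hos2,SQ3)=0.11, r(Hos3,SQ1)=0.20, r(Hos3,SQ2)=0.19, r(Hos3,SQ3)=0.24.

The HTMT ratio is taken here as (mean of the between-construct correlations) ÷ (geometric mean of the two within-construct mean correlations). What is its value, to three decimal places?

Mean heterotrait r = 1.49/9 = 0.1656.
Mean within-Hos = 2.01/3 = 0.6700; mean within-SQ = 2.40/3 = 0.8000.
Geometric mean = √(0.6700 × 0.8000) = 0.7321.
HTMT = 0.1656 / 0.7321 = 0.226.

0.226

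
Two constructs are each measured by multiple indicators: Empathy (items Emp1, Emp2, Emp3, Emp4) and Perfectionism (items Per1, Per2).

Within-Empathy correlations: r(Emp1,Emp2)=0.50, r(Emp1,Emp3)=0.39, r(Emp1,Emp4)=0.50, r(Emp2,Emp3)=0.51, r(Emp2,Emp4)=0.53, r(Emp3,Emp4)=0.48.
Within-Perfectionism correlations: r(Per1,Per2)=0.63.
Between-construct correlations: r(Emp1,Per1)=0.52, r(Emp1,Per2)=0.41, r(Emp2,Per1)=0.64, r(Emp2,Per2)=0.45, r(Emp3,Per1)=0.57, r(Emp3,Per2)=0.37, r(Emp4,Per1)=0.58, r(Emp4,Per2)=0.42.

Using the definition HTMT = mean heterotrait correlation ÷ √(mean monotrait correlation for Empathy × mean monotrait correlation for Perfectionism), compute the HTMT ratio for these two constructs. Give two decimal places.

0.90

Mean heterotrait r = 3.96/8 = 0.4950.
Mean within-Emp = 2.91/6 = 0.4850; mean within-Per = 0.63/1 = 0.6300.
Geometric mean = √(0.4850 × 0.6300) = 0.5528.
HTMT = 0.4950 / 0.5528 = 0.90.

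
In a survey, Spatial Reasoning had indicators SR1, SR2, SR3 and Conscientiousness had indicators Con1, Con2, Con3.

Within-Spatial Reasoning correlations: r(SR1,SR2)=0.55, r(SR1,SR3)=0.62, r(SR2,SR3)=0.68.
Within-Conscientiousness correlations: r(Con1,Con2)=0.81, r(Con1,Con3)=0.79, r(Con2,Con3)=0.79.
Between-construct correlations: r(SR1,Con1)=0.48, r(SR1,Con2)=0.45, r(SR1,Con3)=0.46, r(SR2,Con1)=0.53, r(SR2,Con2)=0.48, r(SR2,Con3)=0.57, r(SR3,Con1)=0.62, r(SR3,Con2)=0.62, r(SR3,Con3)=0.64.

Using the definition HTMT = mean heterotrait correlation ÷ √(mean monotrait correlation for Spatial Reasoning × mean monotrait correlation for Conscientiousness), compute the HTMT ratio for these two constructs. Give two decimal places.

Mean heterotrait r = 4.85/9 = 0.5389.
Mean within-SR = 1.85/3 = 0.6167; mean within-Con = 2.39/3 = 0.7967.
Geometric mean = √(0.6167 × 0.7967) = 0.7009.
HTMT = 0.5389 / 0.7009 = 0.77.

0.77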